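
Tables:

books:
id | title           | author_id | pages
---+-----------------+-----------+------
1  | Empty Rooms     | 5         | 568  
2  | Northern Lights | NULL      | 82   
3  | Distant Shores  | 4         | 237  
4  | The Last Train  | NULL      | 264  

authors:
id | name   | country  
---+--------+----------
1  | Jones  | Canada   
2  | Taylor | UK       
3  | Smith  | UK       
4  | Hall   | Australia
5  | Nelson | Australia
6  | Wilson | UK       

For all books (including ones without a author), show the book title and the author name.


LEFT JOIN keeps every row from books (the left table); where author_id has no match in authors, the author columns become NULL. Walk through each book:
  - book 1 (Empty Rooms): author_id=5 -> matches Nelson
  - book 2 (Northern Lights): author_id=NULL, no match -> kept with NULL
  - book 3 (Distant Shores): author_id=4 -> matches Hall
  - book 4 (The Last Train): author_id=NULL, no match -> kept with NULL
All 4 rows appear; 2 have NULL author.

SQL:
SELECT a.title, b.name AS author
FROM books a
LEFT JOIN authors b ON a.author_id = b.id

Result:
title           | author
----------------+-------
Empty Rooms     | Nelson
Northern Lights | NULL  
Distant Shores  | Hall  
The Last Train  | NULL  


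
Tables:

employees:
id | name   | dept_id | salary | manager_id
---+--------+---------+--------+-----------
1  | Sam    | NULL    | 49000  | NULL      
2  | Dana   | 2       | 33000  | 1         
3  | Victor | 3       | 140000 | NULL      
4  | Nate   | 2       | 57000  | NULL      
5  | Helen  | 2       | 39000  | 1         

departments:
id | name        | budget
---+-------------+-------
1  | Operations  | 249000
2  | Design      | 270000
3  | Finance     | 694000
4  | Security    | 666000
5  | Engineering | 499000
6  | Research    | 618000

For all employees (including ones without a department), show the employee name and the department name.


LEFT JOIN keeps every row from employees (the left table); where dept_id has no match in departments, the department columns become NULL. Walk through each employee:
  - employee 1 (Sam): dept_id=NULL, no match -> kept with NULL
  - employee 2 (Dana): dept_id=2 -> matches Design
  - employee 3 (Victor): dept_id=3 -> matches Finance
  - employee 4 (Nate): dept_id=2 -> matches Design
  - employee 5 (Helen): dept_id=2 -> matches Design
All 5 rows appear; 1 has NULL department.

SQL:
SELECT a.name, b.name AS department
FROM employees a
LEFT JOIN departments b ON a.dept_id = b.id

Result:
name   | department
-------+-----------
Sam    | NULL      
Dana   | Design    
Victor | Finance   
Nate   | Design    
Helen  | Design    


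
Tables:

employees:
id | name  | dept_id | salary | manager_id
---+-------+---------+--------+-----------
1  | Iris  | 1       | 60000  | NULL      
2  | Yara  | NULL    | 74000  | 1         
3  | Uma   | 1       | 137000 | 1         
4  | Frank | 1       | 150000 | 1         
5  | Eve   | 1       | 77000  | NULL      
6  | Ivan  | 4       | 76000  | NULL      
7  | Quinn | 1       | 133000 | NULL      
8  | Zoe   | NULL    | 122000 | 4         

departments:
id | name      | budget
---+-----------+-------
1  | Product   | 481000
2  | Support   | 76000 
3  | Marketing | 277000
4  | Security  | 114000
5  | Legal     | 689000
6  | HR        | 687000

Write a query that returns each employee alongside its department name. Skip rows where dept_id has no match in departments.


INNER JOIN keeps only employees rows whose dept_id matches an id in departments. Walk through each employee:
  - employee 1 (Iris): dept_id=1 -> matches Product
  - employee 2 (Yara): dept_id=NULL, no match -> dropped
  - employee 3 (Uma): dept_id=1 -> matches Product
  - employee 4 (Frank): dept_id=1 -> matches Product
  - employee 5 (Eve): dept_id=1 -> matches Product
  - employee 6 (Ivan): dept_id=4 -> matches Security
  - employee 7 (Quinn): dept_id=1 -> matches Product
  - employee 8 (Zoe): dept_id=NULL, no match -> dropped
So 2 of 8 rows are dropped.

SQL:
SELECT a.name, b.name AS department
FROM employees a
INNER JOIN departments b ON a.dept_id = b.id

Result:
name  | department
------+-----------
Iris  | Product   
Uma   | Product   
Frank | Product   
Eve   | Product   
Ivan  | Security  
Quinn | Product   


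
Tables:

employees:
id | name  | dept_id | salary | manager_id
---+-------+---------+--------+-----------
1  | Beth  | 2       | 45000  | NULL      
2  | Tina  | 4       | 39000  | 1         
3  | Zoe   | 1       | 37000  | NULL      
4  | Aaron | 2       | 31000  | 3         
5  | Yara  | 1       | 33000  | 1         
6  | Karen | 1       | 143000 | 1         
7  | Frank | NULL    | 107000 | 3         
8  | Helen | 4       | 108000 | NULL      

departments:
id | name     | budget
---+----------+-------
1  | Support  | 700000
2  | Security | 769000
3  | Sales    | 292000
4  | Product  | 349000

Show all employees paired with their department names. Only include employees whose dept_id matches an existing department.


INNER JOIN keeps only employees rows whose dept_id matches an id in departments. Walk through each employee:
  - employee 1 (Beth): dept_id=2 -> matches Security
  - employee 2 (Tina): dept_id=4 -> matches Product
  - employee 3 (Zoe): dept_id=1 -> matches Support
  - employee 4 (Aaron): dept_id=2 -> matches Security
  - employee 5 (Yara): dept_id=1 -> matches Support
  - employee 6 (Karen): dept_id=1 -> matches Support
  - employee 7 (Frank): dept_id=NULL, no match -> dropped
  - employee 8 (Helen): dept_id=4 -> matches Product
So 1 of 8 rows is dropped.

SQL:
SELECT a.name, b.name AS department
FROM employees a
INNER JOIN departments b ON a.dept_id = b.id

Result:
name  | department
------+-----------
Beth  | Security  
Tina  | Product   
Zoe   | Support   
Aaron | Security  
Yara  | Support   
Karen | Support   
Helen | Product   


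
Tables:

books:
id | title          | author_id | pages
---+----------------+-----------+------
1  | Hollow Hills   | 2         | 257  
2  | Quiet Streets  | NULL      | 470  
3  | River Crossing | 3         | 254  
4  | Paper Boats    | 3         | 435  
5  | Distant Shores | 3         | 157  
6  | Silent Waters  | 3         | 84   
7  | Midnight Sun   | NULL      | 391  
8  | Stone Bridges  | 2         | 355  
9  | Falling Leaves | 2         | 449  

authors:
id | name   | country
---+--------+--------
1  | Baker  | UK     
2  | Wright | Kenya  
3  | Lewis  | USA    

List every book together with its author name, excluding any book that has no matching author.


INNER JOIN keeps only books rows whose author_id matches an id in authors. Walk through each book:
  - book 1 (Hollow Hills): author_id=2 -> matches Wright
  - book 2 (Quiet Streets): author_id=NULL, no match -> dropped
  - book 3 (River Crossing): author_id=3 -> matches Lewis
  - book 4 (Paper Boats): author_id=3 -> matches Lewis
  - book 5 (Distant Shores): author_id=3 -> matches Lewis
  - book 6 (Silent Waters): author_id=3 -> matches Lewis
  - book 7 (Midnight Sun): author_id=NULL, no match -> dropped
  - book 8 (Stone Bridges): author_id=2 -> matches Wright
  - book 9 (Falling Leaves): author_id=2 -> matches Wright
So 2 of 9 rows are dropped.

SQL:
SELECT a.title, b.name AS author
FROM books a
INNER JOIN authors b ON a.author_id = b.id

Result:
title          | author
---------------+-------
Hollow Hills   | Wright
River Crossing | Lewis 
Paper Boats    | Lewis 
Distant Shores | Lewis 
Silent Waters  | Lewis 
Stone Bridges  | Wright
Falling Leaves | Wright


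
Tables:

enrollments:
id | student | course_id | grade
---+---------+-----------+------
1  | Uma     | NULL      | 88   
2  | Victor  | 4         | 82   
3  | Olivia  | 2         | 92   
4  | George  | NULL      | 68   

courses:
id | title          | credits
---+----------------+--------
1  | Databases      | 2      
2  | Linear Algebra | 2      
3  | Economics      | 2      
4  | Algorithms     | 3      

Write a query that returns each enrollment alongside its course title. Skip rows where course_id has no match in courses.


INNER JOIN keeps only enrollments rows whose course_id matches an id in courses. Walk through each enrollment:
  - enrollment 1 (Uma): course_id=NULL, no match -> dropped
  - enrollment 2 (Victor): course_id=4 -> matches Algorithms
  - enrollment 3 (Olivia): course_id=2 -> matches Linear Algebra
  - enrollment 4 (George): course_id=NULL, no match -> dropped
So 2 of 4 rows are dropped.

SQL:
SELECT a.student, b.title AS course
FROM enrollments a
INNER JOIN courses b ON a.course_id = b.id

Result:
student | course        
--------+---------------
Victor  | Algorithms    
Olivia  | Linear Algebra


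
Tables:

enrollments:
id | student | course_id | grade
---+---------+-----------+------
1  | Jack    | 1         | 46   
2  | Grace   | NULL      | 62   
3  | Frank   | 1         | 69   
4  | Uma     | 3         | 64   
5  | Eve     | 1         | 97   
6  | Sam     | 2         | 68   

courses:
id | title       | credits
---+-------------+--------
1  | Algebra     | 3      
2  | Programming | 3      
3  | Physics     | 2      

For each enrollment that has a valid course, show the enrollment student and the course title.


INNER JOIN keeps only enrollments rows whose course_id matches an id in courses. Walk through each enrollment:
  - enrollment 1 (Jack): course_id=1 -> matches Algebra
  - enrollment 2 (Grace): course_id=NULL, no match -> dropped
  - enrollment 3 (Frank): course_id=1 -> matches Algebra
  - enrollment 4 (Uma): course_id=3 -> matches Physics
  - enrollment 5 (Eve): course_id=1 -> matches Algebra
  - enrollment 6 (Sam): course_id=2 -> matches Programming
So 1 of 6 rows is dropped.

SQL:
SELECT a.student, b.title AS course
FROM enrollments a
INNER JOIN courses b ON a.course_id = b.id

Result:
student | course     
--------+------------
Jack    | Algebra    
Frank   | Algebra    
Uma     | Physics    
Eve     | Algebra    
Sam     | Programming


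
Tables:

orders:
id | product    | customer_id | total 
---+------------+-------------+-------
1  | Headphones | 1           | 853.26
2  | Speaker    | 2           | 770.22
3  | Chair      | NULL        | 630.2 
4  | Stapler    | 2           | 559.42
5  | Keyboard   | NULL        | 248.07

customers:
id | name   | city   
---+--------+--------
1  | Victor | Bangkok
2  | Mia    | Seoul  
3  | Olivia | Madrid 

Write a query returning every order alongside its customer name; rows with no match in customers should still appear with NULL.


LEFT JOIN keeps every row from orders (the left table); where customer_id has no match in customers, the customer columns become NULL. Walk through each order:
  - order 1 (Headphones): customer_id=1 -> matches Victor
  - order 2 (Speaker): customer_id=2 -> matches Mia
  - order 3 (Chair): customer_id=NULL, no match -> kept with NULL
  - order 4 (Stapler): customer_id=2 -> matches Mia
  - order 5 (Keyboard): customer_id=NULL, no match -> kept with NULL
All 5 rows appear; 2 have NULL customer.

SQL:
SELECT a.product, b.name AS customer
FROM orders a
LEFT JOIN customers b ON a.customer_id = b.id

Result:
product    | customer
-----------+---------
Headphones | Victor  
Speaker    | Mia     
Chair      | NULL    
Stapler    | Mia     
Keyboard   | NULL    


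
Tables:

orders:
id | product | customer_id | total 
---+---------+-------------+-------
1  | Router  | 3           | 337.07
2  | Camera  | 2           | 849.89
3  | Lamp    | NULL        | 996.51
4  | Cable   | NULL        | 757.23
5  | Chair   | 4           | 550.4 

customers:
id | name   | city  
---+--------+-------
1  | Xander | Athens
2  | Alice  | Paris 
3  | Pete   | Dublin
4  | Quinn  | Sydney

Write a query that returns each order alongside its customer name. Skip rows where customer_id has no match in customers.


INNER JOIN keeps only orders rows whose customer_id matches an id in customers. Walk through each order:
  - order 1 (Router): customer_id=3 -> matches Pete
  - order 2 (Camera): customer_id=2 -> matches Alice
  - order 3 (Lamp): customer_id=NULL, no match -> dropped
  - order 4 (Cable): customer_id=NULL, no match -> dropped
  - order 5 (Chair): customer_id=4 -> matches Quinn
So 2 of 5 rows are dropped.

SQL:
SELECT a.product, b.name AS customer
FROM orders a
INNER JOIN customers b ON a.customer_id = b.id

Result:
product | customer
--------+---------
Router  | Pete    
Camera  | Alice   
Chair   | Quinn   


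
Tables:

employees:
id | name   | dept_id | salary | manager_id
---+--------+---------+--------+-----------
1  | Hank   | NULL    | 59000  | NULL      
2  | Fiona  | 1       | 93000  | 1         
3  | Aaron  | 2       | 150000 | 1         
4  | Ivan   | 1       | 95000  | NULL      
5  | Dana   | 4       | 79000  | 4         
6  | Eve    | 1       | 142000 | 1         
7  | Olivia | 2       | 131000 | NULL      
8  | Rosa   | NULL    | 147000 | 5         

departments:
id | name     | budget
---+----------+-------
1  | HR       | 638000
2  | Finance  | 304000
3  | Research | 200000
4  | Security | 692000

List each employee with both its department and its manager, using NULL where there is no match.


Two LEFT JOINs from the same base table employees: one to departments via dept_id, one to employees itself via manager_id. Both are LEFT so every employee is preserved.
Match against departments:
  - employee 1 (Hank): dept_id=NULL, no match -> kept with NULL
  - employee 2 (Fiona): dept_id=1 -> matches HR
  - employee 3 (Aaron): dept_id=2 -> matches Finance
  - employee 4 (Ivan): dept_id=1 -> matches HR
  - employee 5 (Dana): dept_id=4 -> matches Security
  - employee 6 (Eve): dept_id=1 -> matches HR
  - employee 7 (Olivia): dept_id=2 -> matches Finance
  - employee 8 (Rosa): dept_id=NULL, no match -> kept with NULL
Match against employees (self):
  - employee 1 (Hank): manager_id=NULL -> NULL
  - employee 2 (Fiona): manager_id=1 -> Hank
  - employee 3 (Aaron): manager_id=1 -> Hank
  - employee 4 (Ivan): manager_id=NULL -> NULL
  - employee 5 (Dana): manager_id=4 -> Ivan
  - employee 6 (Eve): manager_id=1 -> Hank
  - employee 7 (Olivia): manager_id=NULL -> NULL
  - employee 8 (Rosa): manager_id=5 -> Dana

SQL:
SELECT a.name, b.name AS department, c.name AS manager
FROM employees a
LEFT JOIN departments b ON a.dept_id = b.id
LEFT JOIN employees c ON a.manager_id = c.id

Result:
name   | department | manager
-------+------------+--------
Hank   | NULL       | NULL   
Fiona  | HR         | Hank   
Aaron  | Finance    | Hank   
Ivan   | HR         | NULL   
Dana   | Security   | Ivan   
Eve    | HR         | Hank   
Olivia | Finance    | NULL   
Rosa   | NULL       | Dana   


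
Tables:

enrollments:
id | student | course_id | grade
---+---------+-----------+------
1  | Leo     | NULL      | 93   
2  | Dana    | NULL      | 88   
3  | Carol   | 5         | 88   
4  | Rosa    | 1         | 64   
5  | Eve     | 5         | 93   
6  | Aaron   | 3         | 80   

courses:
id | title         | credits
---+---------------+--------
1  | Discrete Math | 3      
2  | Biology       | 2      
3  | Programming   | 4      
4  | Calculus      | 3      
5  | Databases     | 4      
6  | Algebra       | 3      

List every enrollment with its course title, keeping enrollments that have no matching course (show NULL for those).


LEFT JOIN keeps every row from enrollments (the left table); where course_id has no match in courses, the course columns become NULL. Walk through each enrollment:
  - enrollment 1 (Leo): course_id=NULL, no match -> kept with NULL
  - enrollment 2 (Dana): course_id=NULL, no match -> kept with NULL
  - enrollment 3 (Carol): course_id=5 -> matches Databases
  - enrollment 4 (Rosa): course_id=1 -> matches Discrete Math
  - enrollment 5 (Eve): course_id=5 -> matches Databases
  - enrollment 6 (Aaron): course_id=3 -> matches Programming
All 6 rows appear; 2 have NULL course.

SQL:
SELECT a.student, b.title AS course
FROM enrollments a
LEFT JOIN courses b ON a.course_id = b.id

Result:
student | course       
--------+--------------
Leo     | NULL         
Dana    | NULL         
Carol   | Databases    
Rosa    | Discrete Math
Eve     | Databases    
Aaron   | Programming  


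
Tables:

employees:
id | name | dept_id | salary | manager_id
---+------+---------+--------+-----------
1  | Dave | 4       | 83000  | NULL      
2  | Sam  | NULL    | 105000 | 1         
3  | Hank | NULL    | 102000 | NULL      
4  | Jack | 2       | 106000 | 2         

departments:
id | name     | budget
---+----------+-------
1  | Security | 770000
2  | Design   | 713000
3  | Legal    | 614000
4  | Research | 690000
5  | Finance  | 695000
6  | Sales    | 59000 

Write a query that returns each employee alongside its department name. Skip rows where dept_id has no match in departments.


INNER JOIN keeps only employees rows whose dept_id matches an id in departments. Walk through each employee:
  - employee 1 (Dave): dept_id=4 -> matches Research
  - employee 2 (Sam): dept_id=NULL, no match -> dropped
  - employee 3 (Hank): dept_id=NULL, no match -> dropped
  - employee 4 (Jack): dept_id=2 -> matches Design
So 2 of 4 rows are dropped.

SQL:
SELECT a.name, b.name AS department
FROM employees a
INNER JOIN departments b ON a.dept_id = b.id

Result:
name | department
-----+-----------
Dave | Research  
Jack | Design    


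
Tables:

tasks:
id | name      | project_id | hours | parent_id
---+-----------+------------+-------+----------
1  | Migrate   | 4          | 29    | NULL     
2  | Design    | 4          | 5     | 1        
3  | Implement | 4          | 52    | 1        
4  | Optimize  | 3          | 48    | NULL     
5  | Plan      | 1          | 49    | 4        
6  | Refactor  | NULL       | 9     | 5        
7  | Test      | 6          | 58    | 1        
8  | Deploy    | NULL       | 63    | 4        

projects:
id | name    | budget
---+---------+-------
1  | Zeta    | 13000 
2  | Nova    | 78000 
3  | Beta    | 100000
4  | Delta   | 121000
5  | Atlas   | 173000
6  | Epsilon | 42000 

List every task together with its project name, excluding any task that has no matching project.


INNER JOIN keeps only tasks rows whose project_id matches an id in projects. Walk through each task:
  - task 1 (Migrate): project_id=4 -> matches Delta
  - task 2 (Design): project_id=4 -> matches Delta
  - task 3 (Implement): project_id=4 -> matches Delta
  - task 4 (Optimize): project_id=3 -> matches Beta
  - task 5 (Plan): project_id=1 -> matches Zeta
  - task 6 (Refactor): project_id=NULL, no match -> dropped
  - task 7 (Test): project_id=6 -> matches Epsilon
  - task 8 (Deploy): project_id=NULL, no match -> dropped
So 2 of 8 rows are dropped.

SQL:
SELECT a.name, b.name AS project
FROM tasks a
INNER JOIN projects b ON a.project_id = b.id

Result:
name      | project
----------+--------
Migrate   | Delta  
Design    | Delta  
Implement | Delta  
Optimize  | Beta   
Plan      | Zeta   
Test      | Epsilon


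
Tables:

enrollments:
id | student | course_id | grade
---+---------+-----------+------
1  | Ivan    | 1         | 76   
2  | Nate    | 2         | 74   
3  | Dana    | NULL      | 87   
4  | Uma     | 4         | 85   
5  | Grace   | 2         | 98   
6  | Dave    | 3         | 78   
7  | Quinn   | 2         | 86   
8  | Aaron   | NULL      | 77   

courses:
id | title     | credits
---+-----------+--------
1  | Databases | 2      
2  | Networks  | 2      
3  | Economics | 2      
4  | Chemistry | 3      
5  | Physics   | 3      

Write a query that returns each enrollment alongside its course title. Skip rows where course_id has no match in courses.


INNER JOIN keeps only enrollments rows whose course_id matches an id in courses. Walk through each enrollment:
  - enrollment 1 (Ivan): course_id=1 -> matches Databases
  - enrollment 2 (Nate): course_id=2 -> matches Networks
  - enrollment 3 (Dana): course_id=NULL, no match -> dropped
  - enrollment 4 (Uma): course_id=4 -> matches Chemistry
  - enrollment 5 (Grace): course_id=2 -> matches Networks
  - enrollment 6 (Dave): course_id=3 -> matches Economics
  - enrollment 7 (Quinn): course_id=2 -> matches Networks
  - enrollment 8 (Aaron): course_id=NULL, no match -> dropped
So 2 of 8 rows are dropped.

SQL:
SELECT a.student, b.title AS course
FROM enrollments a
INNER JOIN courses b ON a.course_id = b.id

Result:
student | course   
--------+----------
Ivan    | Databases
Nate    | Networks 
Uma     | Chemistry
Grace   | Networks 
Dave    | Economics
Quinn   | Networks 


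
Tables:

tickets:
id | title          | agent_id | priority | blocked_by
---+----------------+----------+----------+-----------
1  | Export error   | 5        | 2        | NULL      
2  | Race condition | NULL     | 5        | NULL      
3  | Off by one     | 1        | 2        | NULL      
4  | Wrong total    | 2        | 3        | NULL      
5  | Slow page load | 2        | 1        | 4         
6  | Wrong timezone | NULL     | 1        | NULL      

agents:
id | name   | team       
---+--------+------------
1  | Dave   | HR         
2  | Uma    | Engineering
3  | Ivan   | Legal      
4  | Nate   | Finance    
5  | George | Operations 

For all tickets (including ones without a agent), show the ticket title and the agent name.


LEFT JOIN keeps every row from tickets (the left table); where agent_id has no match in agents, the agent columns become NULL. Walk through each ticket:
  - ticket 1 (Export error): agent_id=5 -> matches George
  - ticket 2 (Race condition): agent_id=NULL, no match -> kept with NULL
  - ticket 3 (Off by one): agent_id=1 -> matches Dave
  - ticket 4 (Wrong total): agent_id=2 -> matches Uma
  - ticket 5 (Slow page load): agent_id=2 -> matches Uma
  - ticket 6 (Wrong timezone): agent_id=NULL, no match -> kept with NULL
All 6 rows appear; 2 have NULL agent.

SQL:
SELECT a.title, b.name AS agent
FROM tickets a
LEFT JOIN agents b ON a.agent_id = b.id

Result:
title          | agent 
---------------+-------
Export error   | George
Race condition | NULL  
Off by one     | Dave  
Wrong total    | Uma   
Slow page load | Uma   
Wrong timezone | NULL  


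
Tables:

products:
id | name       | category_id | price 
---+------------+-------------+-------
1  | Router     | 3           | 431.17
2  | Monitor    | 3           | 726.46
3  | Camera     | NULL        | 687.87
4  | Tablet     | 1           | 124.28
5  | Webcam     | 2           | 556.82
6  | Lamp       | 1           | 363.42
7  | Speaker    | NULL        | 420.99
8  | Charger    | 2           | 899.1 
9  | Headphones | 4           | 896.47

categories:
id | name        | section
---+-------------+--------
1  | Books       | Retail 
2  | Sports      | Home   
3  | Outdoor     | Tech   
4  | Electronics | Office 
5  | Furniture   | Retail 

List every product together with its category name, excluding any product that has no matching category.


INNER JOIN keeps only products rows whose category_id matches an id in categories. Walk through each product:
  - product 1 (Router): category_id=3 -> matches Outdoor
  - product 2 (Monitor): category_id=3 -> matches Outdoor
  - product 3 (Camera): category_id=NULL, no match -> dropped
  - product 4 (Tablet): category_id=1 -> matches Books
  - product 5 (Webcam): category_id=2 -> matches Sports
  - product 6 (Lamp): category_id=1 -> matches Books
  - product 7 (Speaker): category_id=NULL, no match -> dropped
  - product 8 (Charger): category_id=2 -> matches Sports
  - product 9 (Headphones): category_id=4 -> matches Electronics
So 2 of 9 rows are dropped.

SQL:
SELECT a.name, b.name AS category
FROM products a
INNER JOIN categories b ON a.category_id = b.id

Result:
name       | category   
-----------+------------
Router     | Outdoor    
Monitor    | Outdoor    
Tablet     | Books      
Webcam     | Sports     
Lamp       | Books      
Charger    | Sports     
Headphones | Electronics


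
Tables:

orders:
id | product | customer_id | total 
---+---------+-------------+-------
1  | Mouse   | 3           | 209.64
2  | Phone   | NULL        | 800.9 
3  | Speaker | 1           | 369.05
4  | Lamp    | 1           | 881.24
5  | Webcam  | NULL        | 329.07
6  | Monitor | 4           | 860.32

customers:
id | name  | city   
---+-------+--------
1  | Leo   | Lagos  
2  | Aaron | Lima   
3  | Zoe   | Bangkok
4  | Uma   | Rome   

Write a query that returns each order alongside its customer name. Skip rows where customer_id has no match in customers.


INNER JOIN keeps only orders rows whose customer_id matches an id in customers. Walk through each order:
  - order 1 (Mouse): customer_id=3 -> matches Zoe
  - order 2 (Phone): customer_id=NULL, no match -> dropped
  - order 3 (Speaker): customer_id=1 -> matches Leo
  - order 4 (Lamp): customer_id=1 -> matches Leo
  - order 5 (Webcam): customer_id=NULL, no match -> dropped
  - order 6 (Monitor): customer_id=4 -> matches Uma
So 2 of 6 rows are dropped.

SQL:
SELECT a.product, b.name AS customer
FROM orders a
INNER JOIN customers b ON a.customer_id = b.id

Result:
product | customer
--------+---------
Mouse   | Zoe     
Speaker | Leo     
Lamp    | Leo     
Monitor | Uma     


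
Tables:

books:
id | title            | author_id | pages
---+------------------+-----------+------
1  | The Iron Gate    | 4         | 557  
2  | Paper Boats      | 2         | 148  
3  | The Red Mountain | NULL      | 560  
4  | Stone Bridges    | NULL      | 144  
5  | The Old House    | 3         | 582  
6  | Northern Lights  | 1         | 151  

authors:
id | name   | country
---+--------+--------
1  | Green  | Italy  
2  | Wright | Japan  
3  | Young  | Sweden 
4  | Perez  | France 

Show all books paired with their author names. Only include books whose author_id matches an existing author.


INNER JOIN keeps only books rows whose author_id matches an id in authors. Walk through each book:
  - book 1 (The Iron Gate): author_id=4 -> matches Perez
  - book 2 (Paper Boats): author_id=2 -> matches Wright
  - book 3 (The Red Mountain): author_id=NULL, no match -> dropped
  - book 4 (Stone Bridges): author_id=NULL, no match -> dropped
  - book 5 (The Old House): author_id=3 -> matches Young
  - book 6 (Northern Lights): author_id=1 -> matches Green
So 2 of 6 rows are dropped.

SQL:
SELECT a.title, b.name AS author
FROM books a
INNER JOIN authors b ON a.author_id = b.id

Result:
title           | author
----------------+-------
The Iron Gate   | Perez 
Paper Boats     | Wright
The Old House   | Young 
Northern Lights | Green 


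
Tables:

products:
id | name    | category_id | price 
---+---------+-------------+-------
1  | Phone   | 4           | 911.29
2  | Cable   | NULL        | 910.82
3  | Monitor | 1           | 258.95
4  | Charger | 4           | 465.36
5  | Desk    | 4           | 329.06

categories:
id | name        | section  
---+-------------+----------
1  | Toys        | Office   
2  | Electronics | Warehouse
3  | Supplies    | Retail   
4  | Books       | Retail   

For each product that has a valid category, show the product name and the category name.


INNER JOIN keeps only products rows whose category_id matches an id in categories. Walk through each product:
  - product 1 (Phone): category_id=4 -> matches Books
  - product 2 (Cable): category_id=NULL, no match -> dropped
  - product 3 (Monitor): category_id=1 -> matches Toys
  - product 4 (Charger): category_id=4 -> matches Books
  - product 5 (Desk): category_id=4 -> matches Books
So 1 of 5 rows is dropped.

SQL:
SELECT a.name, b.name AS category
FROM products a
INNER JOIN categories b ON a.category_id = b.id

Result:
name    | category
--------+---------
Phone   | Books   
Monitor | Toys    
Charger | Books   
Desk    | Books   


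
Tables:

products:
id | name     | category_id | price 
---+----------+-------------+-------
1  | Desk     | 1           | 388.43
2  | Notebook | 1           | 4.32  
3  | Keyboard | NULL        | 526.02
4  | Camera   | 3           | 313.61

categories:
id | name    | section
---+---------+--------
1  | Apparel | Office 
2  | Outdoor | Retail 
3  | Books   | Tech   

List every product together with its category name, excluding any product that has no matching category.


INNER JOIN keeps only products rows whose category_id matches an id in categories. Walk through each product:
  - product 1 (Desk): category_id=1 -> matches Apparel
  - product 2 (Notebook): category_id=1 -> matches Apparel
  - product 3 (Keyboard): category_id=NULL, no match -> dropped
  - product 4 (Camera): category_id=3 -> matches Books
So 1 of 4 rows is dropped.

SQL:
SELECT a.name, b.name AS category
FROM products a
INNER JOIN categories b ON a.category_id = b.id

Result:
name     | category
---------+---------
Desk     | Apparel 
Notebook | Apparel 
Camera   | Books   


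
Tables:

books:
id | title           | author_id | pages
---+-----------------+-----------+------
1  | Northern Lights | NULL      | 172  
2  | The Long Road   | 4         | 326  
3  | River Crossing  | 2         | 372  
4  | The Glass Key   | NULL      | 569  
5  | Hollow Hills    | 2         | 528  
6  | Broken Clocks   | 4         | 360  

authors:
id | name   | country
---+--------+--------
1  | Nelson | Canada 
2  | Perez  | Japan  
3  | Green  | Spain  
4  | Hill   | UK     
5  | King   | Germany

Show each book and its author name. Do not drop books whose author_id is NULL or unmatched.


LEFT JOIN keeps every row from books (the left table); where author_id has no match in authors, the author columns become NULL. Walk through each book:
  - book 1 (Northern Lights): author_id=NULL, no match -> kept with NULL
  - book 2 (The Long Road): author_id=4 -> matches Hill
  - book 3 (River Crossing): author_id=2 -> matches Perez
  - book 4 (The Glass Key): author_id=NULL, no match -> kept with NULL
  - book 5 (Hollow Hills): author_id=2 -> matches Perez
  - book 6 (Broken Clocks): author_id=4 -> matches Hill
All 6 rows appear; 2 have NULL author.

SQL:
SELECT a.title, b.name AS author
FROM books a
LEFT JOIN authors b ON a.author_id = b.id

Result:
title           | author
----------------+-------
Northern Lights | NULL  
The Long Road   | Hill  
River Crossing  | Perez 
The Glass Key   | NULL  
Hollow Hills    | Perez 
Broken Clocks   | Hill  


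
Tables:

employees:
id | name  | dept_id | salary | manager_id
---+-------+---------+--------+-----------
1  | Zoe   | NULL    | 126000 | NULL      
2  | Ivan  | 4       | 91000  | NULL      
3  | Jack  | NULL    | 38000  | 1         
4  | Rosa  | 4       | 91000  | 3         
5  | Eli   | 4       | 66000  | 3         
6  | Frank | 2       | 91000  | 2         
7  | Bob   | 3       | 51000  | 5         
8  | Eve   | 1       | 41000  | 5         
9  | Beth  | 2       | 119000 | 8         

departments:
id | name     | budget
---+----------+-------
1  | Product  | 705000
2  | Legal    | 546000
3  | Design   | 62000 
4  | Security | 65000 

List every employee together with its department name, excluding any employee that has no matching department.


INNER JOIN keeps only employees rows whose dept_id matches an id in departments. Walk through each employee:
  - employee 1 (Zoe): dept_id=NULL, no match -> dropped
  - employee 2 (Ivan): dept_id=4 -> matches Security
  - employee 3 (Jack): dept_id=NULL, no match -> dropped
  - employee 4 (Rosa): dept_id=4 -> matches Security
  - employee 5 (Eli): dept_id=4 -> matches Security
  - employee 6 (Frank): dept_id=2 -> matches Legal
  - employee 7 (Bob): dept_id=3 -> matches Design
  - employee 8 (Eve): dept_id=1 -> matches Product
  - employee 9 (Beth): dept_id=2 -> matches Legal
So 2 of 9 rows are dropped.

SQL:
SELECT a.name, b.name AS department
FROM employees a
INNER JOIN departments b ON a.dept_id = b.id

Result:
name  | department
------+-----------
Ivan  | Security  
Rosa  | Security  
Eli   | Security  
Frank | Legal     
Bob   | Design    
Eve   | Product   
Beth  | Legal     


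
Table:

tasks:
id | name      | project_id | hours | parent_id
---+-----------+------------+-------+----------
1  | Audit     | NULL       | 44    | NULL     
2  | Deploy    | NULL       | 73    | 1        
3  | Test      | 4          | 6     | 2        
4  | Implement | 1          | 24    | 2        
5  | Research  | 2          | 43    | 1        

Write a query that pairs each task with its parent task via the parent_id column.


This is a self-join: tasks is joined to a second copy of itself, matching each row's parent_id to another row's id. Use LEFT JOIN so rows with parent_id=NULL are kept.
  - task 1 (Audit): parent_id=NULL -> NULL
  - task 2 (Deploy): parent_id=1 -> Audit
  - task 3 (Test): parent_id=2 -> Deploy
  - task 4 (Implement): parent_id=2 -> Deploy
  - task 5 (Research): parent_id=1 -> Audit

SQL:
SELECT a.name AS item, b.name AS parent
FROM tasks a
LEFT JOIN tasks b ON a.parent_id = b.id

Result:
item      | parent
----------+-------
Audit     | NULL  
Deploy    | Audit 
Test      | Deploy
Implement | Deploy
Research  | Audit 


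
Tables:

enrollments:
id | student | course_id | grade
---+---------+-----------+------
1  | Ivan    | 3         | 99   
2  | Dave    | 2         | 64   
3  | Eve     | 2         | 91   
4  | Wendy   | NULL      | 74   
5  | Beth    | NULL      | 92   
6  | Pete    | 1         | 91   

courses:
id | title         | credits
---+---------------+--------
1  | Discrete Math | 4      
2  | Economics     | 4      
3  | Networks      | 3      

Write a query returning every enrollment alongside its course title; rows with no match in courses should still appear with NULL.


LEFT JOIN keeps every row from enrollments (the left table); where course_id has no match in courses, the course columns become NULL. Walk through each enrollment:
  - enrollment 1 (Ivan): course_id=3 -> matches Networks
  - enrollment 2 (Dave): course_id=2 -> matches Economics
  - enrollment 3 (Eve): course_id=2 -> matches Economics
  - enrollment 4 (Wendy): course_id=NULL, no match -> kept with NULL
  - enrollment 5 (Beth): course_id=NULL, no match -> kept with NULL
  - enrollment 6 (Pete): course_id=1 -> matches Discrete Math
All 6 rows appear; 2 have NULL course.

SQL:
SELECT a.student, b.title AS course
FROM enrollments a
LEFT JOIN courses b ON a.course_id = b.id

Result:
student | course       
--------+--------------
Ivan    | Networks     
Dave    | Economics    
Eve     | Economics    
Wendy   | NULL         
Beth    | NULL         
Pete    | Discrete Math


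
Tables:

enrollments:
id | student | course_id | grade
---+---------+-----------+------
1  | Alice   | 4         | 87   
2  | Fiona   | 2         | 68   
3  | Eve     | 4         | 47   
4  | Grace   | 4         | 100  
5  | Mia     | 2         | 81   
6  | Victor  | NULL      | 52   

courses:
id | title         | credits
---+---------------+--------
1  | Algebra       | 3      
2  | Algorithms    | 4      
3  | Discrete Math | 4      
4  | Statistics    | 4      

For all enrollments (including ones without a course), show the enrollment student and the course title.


LEFT JOIN keeps every row from enrollments (the left table); where course_id has no match in courses, the course columns become NULL. Walk through each enrollment:
  - enrollment 1 (Alice): course_id=4 -> matches Statistics
  - enrollment 2 (Fiona): course_id=2 -> matches Algorithms
  - enrollment 3 (Eve): course_id=4 -> matches Statistics
  - enrollment 4 (Grace): course_id=4 -> matches Statistics
  - enrollment 5 (Mia): course_id=2 -> matches Algorithms
  - enrollment 6 (Victor): course_id=NULL, no match -> kept with NULL
All 6 rows appear; 1 has NULL course.

SQL:
SELECT a.student, b.title AS course
FROM enrollments a
LEFT JOIN courses b ON a.course_id = b.id

Result:
student | course    
--------+-----------
Alice   | Statistics
Fiona   | Algorithms
Eve     | Statistics
Grace   | Statistics
Mia     | Algorithms
Victor  | NULL      


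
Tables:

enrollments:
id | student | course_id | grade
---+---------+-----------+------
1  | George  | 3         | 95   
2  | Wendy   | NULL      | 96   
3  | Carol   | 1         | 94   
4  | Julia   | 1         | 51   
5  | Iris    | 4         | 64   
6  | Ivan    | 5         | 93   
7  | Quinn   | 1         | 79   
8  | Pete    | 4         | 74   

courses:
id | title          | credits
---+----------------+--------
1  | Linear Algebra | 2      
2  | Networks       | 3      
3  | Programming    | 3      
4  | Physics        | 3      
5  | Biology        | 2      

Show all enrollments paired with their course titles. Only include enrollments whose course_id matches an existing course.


INNER JOIN keeps only enrollments rows whose course_id matches an id in courses. Walk through each enrollment:
  - enrollment 1 (George): course_id=3 -> matches Programming
  - enrollment 2 (Wendy): course_id=NULL, no match -> dropped
  - enrollment 3 (Carol): course_id=1 -> matches Linear Algebra
  - enrollment 4 (Julia): course_id=1 -> matches Linear Algebra
  - enrollment 5 (Iris): course_id=4 -> matches Physics
  - enrollment 6 (Ivan): course_id=5 -> matches Biology
  - enrollment 7 (Quinn): course_id=1 -> matches Linear Algebra
  - enrollment 8 (Pete): course_id=4 -> matches Physics
So 1 of 8 rows is dropped.

SQL:
SELECT a.student, b.title AS course
FROM enrollments a
INNER JOIN courses b ON a.course_id = b.id

Result:
student | course        
--------+---------------
George  | Programming   
Carol   | Linear Algebra
Julia   | Linear Algebra
Iris    | Physics       
Ivan    | Biology       
Quinn   | Linear Algebra
Pete    | Physics       


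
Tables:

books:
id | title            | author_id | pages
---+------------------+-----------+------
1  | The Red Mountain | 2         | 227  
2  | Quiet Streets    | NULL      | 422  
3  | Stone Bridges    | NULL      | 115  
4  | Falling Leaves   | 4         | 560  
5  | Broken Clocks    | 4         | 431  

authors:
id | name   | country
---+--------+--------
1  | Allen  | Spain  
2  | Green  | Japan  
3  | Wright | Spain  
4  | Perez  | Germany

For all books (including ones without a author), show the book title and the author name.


LEFT JOIN keeps every row from books (the left table); where author_id has no match in authors, the author columns become NULL. Walk through each book:
  - book 1 (The Red Mountain): author_id=2 -> matches Green
  - book 2 (Quiet Streets): author_id=NULL, no match -> kept with NULL
  - book 3 (Stone Bridges): author_id=NULL, no match -> kept with NULL
  - book 4 (Falling Leaves): author_id=4 -> matches Perez
  - book 5 (Broken Clocks): author_id=4 -> matches Perez
All 5 rows appear; 2 have NULL author.

SQL:
SELECT a.title, b.name AS author
FROM books a
LEFT JOIN authors b ON a.author_id = b.id

Result:
title            | author
-----------------+-------
The Red Mountain | Green 
Quiet Streets    | NULL  
Stone Bridges    | NULL  
Falling Leaves   | Perez 
Broken Clocks    | Perez 


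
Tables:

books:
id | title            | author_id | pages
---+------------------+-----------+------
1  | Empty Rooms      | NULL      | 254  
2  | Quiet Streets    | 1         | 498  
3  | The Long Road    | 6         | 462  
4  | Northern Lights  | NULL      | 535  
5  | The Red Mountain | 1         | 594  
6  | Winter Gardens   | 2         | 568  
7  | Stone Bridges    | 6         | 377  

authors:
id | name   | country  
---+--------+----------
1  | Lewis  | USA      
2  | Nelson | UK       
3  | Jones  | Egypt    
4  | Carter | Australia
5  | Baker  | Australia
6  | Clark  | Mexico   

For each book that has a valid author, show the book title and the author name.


INNER JOIN keeps only books rows whose author_id matches an id in authors. Walk through each book:
  - book 1 (Empty Rooms): author_id=NULL, no match -> dropped
  - book 2 (Quiet Streets): author_id=1 -> matches Lewis
  - book 3 (The Long Road): author_id=6 -> matches Clark
  - book 4 (Northern Lights): author_id=NULL, no match -> dropped
  - book 5 (The Red Mountain): author_id=1 -> matches Lewis
  - book 6 (Winter Gardens): author_id=2 -> matches Nelson
  - book 7 (Stone Bridges): author_id=6 -> matches Clark
So 2 of 7 rows are dropped.

SQL:
SELECT a.title, b.name AS author
FROM books a
INNER JOIN authors b ON a.author_id = b.id

Result:
title            | author
-----------------+-------
Quiet Streets    | Lewis 
The Long Road    | Clark 
The Red Mountain | Lewis 
Winter Gardens   | Nelson
Stone Bridges    | Clark 


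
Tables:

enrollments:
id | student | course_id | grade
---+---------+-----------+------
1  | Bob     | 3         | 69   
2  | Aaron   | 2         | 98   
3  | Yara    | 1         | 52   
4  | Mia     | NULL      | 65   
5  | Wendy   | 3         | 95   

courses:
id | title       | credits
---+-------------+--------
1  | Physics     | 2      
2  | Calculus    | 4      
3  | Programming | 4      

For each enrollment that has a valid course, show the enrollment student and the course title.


INNER JOIN keeps only enrollments rows whose course_id matches an id in courses. Walk through each enrollment:
  - enrollment 1 (Bob): course_id=3 -> matches Programming
  - enrollment 2 (Aaron): course_id=2 -> matches Calculus
  - enrollment 3 (Yara): course_id=1 -> matches Physics
  - enrollment 4 (Mia): course_id=NULL, no match -> dropped
  - enrollment 5 (Wendy): course_id=3 -> matches Programming
So 1 of 5 rows is dropped.

SQL:
SELECT a.student, b.title AS course
FROM enrollments a
INNER JOIN courses b ON a.course_id = b.id

Result:
student | course     
--------+------------
Bob     | Programming
Aaron   | Calculus   
Yara    | Physics    
Wendy   | Programming
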